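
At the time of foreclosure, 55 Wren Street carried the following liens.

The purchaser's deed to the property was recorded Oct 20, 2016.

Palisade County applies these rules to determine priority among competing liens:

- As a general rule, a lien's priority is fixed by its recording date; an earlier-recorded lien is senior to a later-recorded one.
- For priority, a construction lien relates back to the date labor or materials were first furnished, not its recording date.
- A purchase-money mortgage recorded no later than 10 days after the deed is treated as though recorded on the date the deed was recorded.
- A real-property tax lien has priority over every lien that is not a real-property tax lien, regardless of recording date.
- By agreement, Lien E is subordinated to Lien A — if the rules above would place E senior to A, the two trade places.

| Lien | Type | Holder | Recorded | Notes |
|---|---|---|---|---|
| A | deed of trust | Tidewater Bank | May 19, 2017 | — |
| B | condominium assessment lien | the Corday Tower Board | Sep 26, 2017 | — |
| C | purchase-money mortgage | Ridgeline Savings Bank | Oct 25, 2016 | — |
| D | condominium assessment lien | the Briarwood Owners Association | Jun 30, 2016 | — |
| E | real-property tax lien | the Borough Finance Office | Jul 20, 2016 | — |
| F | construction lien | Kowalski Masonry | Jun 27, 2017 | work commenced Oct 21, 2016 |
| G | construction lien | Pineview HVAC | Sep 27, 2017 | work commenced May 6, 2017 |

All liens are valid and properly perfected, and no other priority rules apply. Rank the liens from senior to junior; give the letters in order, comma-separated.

A, D, C, F, G, E, B

Effective dates: C's effective date is the deed date, Oct 20, 2016; F relates back to Oct 21, 2016 (work commenced); G relates back to May 6, 2017 (work commenced).
E, as a real-property tax lien, has superpriority and ranks first.
Remaining liens by effective date: D (Jun 30, 2016), C (Oct 20, 2016), F (Oct 21, 2016), G (May 6, 2017), A (May 19, 2017), B (Sep 26, 2017).
Because E would otherwise rank above A, the subordination swaps them.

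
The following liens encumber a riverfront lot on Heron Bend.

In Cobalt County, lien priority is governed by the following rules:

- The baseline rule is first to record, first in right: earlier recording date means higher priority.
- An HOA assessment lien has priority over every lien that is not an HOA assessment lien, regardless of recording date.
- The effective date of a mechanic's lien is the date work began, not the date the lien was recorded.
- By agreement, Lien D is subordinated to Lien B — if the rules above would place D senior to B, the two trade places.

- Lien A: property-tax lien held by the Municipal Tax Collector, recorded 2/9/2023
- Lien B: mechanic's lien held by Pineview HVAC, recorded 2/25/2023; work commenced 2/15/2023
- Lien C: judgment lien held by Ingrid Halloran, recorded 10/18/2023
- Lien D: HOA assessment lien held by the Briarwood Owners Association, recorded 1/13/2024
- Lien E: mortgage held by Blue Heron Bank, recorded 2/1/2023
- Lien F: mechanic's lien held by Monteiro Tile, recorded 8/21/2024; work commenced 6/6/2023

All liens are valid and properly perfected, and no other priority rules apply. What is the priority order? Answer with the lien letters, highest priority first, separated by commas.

B, E, A, D, F, C

Adjusting effective dates: B relates back to 2/15/2023 (work commenced); F's effective date is 6/6/2023, when work began.
D is an HOA assessment lien and takes priority over every other lien.
Among the remaining liens, by effective date: E (2/1/2023), A (2/9/2023), B (2/15/2023), F (6/6/2023), C (10/18/2023).
The subordination applies — D was senior to B — so D and B swap.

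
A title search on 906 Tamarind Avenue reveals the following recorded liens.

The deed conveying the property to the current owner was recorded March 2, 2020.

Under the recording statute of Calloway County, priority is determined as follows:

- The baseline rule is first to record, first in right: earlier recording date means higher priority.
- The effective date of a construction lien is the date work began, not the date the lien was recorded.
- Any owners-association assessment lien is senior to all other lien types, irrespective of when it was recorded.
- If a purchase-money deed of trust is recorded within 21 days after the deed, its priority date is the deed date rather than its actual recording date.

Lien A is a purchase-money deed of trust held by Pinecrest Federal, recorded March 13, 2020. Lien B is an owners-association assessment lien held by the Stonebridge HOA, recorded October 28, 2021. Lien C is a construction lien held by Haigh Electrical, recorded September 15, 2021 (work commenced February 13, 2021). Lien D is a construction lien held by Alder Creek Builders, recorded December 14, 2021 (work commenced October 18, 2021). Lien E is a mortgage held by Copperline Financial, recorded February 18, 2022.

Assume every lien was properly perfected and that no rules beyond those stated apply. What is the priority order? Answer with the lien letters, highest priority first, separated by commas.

B, A, C, D, E

First, effective dates: A's effective date is the deed date, March 2, 2020; C relates back to February 13, 2021 (work commenced); D relates back to October 18, 2021 (work commenced).
B is an owners-association assessment lien and takes priority over every other lien.
Remaining liens by effective date: A (March 2, 2020), C (February 13, 2021), D (October 18, 2021), E (February 18, 2022).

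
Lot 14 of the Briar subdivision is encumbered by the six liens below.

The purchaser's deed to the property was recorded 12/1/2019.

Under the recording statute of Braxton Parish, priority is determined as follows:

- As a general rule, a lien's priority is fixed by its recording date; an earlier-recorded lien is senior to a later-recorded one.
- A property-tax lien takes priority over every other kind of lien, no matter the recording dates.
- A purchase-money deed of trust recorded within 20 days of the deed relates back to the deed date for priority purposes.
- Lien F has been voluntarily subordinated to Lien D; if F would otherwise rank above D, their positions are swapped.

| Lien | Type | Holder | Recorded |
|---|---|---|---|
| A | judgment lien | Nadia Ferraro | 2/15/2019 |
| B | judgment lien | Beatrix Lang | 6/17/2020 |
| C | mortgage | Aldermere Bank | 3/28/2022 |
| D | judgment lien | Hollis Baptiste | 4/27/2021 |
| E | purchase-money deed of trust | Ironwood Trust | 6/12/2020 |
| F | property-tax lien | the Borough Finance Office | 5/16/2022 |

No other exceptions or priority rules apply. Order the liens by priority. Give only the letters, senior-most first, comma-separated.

Adjusting effective dates: E missed the 20-day window (194 days after the deed), so its recording date stands.
F is a property-tax lien and takes priority over every other lien.
The other liens, earliest effective date first: A (2/15/2019), E (6/12/2020), B (6/17/2020), D (4/27/2021), C (3/28/2022).
The subordination applies — F was senior to D — so F and D swap.

D, A, E, B, F, C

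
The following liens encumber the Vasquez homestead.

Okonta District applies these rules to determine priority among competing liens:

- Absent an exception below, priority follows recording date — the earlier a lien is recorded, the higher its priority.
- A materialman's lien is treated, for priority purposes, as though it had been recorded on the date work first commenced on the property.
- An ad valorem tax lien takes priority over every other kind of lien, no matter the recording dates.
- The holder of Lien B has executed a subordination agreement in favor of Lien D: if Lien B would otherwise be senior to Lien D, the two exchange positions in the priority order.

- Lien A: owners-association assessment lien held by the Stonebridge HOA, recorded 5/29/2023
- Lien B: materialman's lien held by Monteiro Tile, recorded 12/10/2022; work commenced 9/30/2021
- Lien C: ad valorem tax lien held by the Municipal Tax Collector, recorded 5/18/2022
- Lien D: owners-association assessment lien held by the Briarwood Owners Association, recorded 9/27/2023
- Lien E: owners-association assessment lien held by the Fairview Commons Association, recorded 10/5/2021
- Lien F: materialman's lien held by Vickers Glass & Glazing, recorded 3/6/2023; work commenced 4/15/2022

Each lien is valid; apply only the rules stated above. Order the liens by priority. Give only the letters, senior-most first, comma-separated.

Adjusting effective dates: B relates back to 9/30/2021 (work commenced); F's effective date is 4/15/2022, when work began.
C is an ad valorem tax lien, so it outranks all other liens regardless of date.
Ordering the rest by effective date: B (9/30/2021), E (10/5/2021), F (4/15/2022), A (5/29/2023), D (9/27/2023).
Because B would otherwise rank above D, the subordination swaps them.

C, D, E, F, A, B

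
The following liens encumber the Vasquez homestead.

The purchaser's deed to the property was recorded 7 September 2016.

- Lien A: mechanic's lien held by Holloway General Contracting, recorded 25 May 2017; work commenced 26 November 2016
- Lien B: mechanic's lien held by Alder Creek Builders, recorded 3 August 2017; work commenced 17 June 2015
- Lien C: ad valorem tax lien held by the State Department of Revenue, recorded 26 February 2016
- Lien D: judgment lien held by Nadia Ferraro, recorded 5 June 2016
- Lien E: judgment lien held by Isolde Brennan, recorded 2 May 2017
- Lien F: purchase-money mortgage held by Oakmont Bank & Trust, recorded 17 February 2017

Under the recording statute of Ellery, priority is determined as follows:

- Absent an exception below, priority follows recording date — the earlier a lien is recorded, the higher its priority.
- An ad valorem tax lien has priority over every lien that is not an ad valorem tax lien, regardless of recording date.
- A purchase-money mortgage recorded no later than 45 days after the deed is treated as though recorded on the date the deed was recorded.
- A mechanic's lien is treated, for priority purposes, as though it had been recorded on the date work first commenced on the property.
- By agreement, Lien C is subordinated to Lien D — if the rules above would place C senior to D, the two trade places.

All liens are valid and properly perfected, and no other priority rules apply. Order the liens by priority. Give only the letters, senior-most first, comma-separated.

Effective dates after the stated exceptions: A's effective date is 26 November 2016, when work began; B is treated as recorded 17 June 2015, the work-commencement date; F was recorded 163 days after the deed, outside the 45-day window, so it keeps its recording date.
As an ad valorem tax lien, C is senior to every other lien.
Among the remaining liens, by effective date: B (17 June 2015), D (5 June 2016), A (26 November 2016), F (17 February 2017), E (2 May 2017).
C would otherwise be senior to D, so under the subordination agreement C and D exchange positions.

D, B, C, A, F, E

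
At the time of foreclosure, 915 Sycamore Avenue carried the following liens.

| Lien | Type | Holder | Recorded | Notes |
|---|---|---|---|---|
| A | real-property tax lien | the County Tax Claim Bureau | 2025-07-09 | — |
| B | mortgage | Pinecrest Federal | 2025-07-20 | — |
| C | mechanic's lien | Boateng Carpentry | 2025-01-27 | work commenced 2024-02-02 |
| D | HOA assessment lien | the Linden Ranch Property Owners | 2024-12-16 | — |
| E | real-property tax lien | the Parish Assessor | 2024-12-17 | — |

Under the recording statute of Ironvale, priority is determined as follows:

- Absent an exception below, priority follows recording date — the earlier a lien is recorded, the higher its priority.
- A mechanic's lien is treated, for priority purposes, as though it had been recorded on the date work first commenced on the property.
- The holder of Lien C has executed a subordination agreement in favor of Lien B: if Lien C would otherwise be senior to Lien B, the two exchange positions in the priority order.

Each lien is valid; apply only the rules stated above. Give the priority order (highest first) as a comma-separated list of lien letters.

B, D, E, A, C

Effective dates after the stated exceptions: C relates back to 2024-02-02 (work commenced).
By effective date, earliest first: C (2024-02-02), D (2024-12-16), E (2024-12-17), A (2025-07-09), B (2025-07-20).
The subordination applies — C was senior to B — so C and B swap.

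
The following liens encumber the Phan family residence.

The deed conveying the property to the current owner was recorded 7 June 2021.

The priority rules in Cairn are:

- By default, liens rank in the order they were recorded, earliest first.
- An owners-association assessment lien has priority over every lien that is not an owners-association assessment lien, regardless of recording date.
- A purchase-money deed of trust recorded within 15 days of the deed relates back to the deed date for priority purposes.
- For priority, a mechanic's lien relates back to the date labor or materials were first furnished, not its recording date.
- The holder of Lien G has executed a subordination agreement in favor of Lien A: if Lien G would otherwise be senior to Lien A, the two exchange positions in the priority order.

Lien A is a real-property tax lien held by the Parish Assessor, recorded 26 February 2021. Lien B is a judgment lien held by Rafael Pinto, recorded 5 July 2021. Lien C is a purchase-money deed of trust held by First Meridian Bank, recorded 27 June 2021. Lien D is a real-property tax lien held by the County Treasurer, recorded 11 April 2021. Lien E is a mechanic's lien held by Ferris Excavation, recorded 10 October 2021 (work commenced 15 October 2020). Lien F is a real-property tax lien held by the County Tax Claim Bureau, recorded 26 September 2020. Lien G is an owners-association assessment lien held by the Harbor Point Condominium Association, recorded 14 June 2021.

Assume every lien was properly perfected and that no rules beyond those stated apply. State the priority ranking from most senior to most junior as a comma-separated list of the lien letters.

Effective dates: C was recorded 20 days after the deed — beyond 15 days — so no relation-back applies; E's effective date is 15 October 2020, when work began.
G, as an owners-association assessment lien, has superpriority and ranks first.
Remaining liens by effective date: F (26 September 2020), E (15 October 2020), A (26 February 2021), D (11 April 2021), C (27 June 2021), B (5 July 2021).
G is senior to A before the subordination, so the two trade places.

A, F, E, G, D, C, B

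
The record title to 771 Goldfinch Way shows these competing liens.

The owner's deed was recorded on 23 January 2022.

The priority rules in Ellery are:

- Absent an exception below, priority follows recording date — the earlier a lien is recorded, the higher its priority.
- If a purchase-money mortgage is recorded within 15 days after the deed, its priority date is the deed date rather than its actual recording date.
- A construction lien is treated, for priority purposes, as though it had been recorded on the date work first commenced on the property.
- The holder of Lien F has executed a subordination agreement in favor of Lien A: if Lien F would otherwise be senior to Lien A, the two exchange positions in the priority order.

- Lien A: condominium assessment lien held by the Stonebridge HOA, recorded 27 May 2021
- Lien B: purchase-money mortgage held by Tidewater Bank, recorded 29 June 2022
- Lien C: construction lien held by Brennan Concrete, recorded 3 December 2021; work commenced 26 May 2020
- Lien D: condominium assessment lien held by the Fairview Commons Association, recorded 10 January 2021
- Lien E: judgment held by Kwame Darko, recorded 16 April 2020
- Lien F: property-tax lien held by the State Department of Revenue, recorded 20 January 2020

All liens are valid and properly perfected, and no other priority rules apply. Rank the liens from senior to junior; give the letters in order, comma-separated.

Effective dates after the stated exceptions: B was recorded 157 days after the deed — beyond 15 days — so no relation-back applies; C is treated as recorded 26 May 2020, the work-commencement date.
By effective date, earliest first: F (20 January 2020), E (16 April 2020), C (26 May 2020), D (10 January 2021), A (27 May 2021), B (29 June 2022).
F is senior to A before the subordination, so the two trade places.

A, E, C, D, F, B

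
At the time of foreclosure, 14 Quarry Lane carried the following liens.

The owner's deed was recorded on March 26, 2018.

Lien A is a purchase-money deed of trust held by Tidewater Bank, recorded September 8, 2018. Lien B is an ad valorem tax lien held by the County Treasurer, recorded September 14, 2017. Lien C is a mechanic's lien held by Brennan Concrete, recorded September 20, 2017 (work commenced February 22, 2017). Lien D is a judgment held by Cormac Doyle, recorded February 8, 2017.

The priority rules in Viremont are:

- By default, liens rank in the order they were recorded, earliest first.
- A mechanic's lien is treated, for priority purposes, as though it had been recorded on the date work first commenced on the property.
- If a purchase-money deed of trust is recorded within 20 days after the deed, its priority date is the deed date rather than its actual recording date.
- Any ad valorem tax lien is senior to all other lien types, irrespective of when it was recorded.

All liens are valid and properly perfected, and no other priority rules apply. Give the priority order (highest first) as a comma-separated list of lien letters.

B, D, C, A

First, effective dates: A was recorded 166 days after the deed, outside the 20-day window, so it keeps its recording date; C relates back to February 22, 2017 (work commenced).
B is an ad valorem tax lien and takes priority over every other lien.
The other liens, earliest effective date first: D (February 8, 2017), C (February 22, 2017), A (September 8, 2018).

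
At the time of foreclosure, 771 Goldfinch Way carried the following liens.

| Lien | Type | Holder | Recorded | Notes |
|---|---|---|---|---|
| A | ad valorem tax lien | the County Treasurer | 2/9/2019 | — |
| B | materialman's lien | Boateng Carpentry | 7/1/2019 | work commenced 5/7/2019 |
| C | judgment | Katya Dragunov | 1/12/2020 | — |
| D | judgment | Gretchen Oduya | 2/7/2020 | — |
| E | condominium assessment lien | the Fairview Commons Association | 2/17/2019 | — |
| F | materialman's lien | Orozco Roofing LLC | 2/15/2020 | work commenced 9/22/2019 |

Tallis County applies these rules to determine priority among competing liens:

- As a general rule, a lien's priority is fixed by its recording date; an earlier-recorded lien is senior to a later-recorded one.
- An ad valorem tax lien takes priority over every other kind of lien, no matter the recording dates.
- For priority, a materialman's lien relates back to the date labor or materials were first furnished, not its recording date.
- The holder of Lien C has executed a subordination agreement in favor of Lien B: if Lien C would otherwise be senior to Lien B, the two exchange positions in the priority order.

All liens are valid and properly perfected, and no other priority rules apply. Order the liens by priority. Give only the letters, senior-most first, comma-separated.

A, E, B, F, C, D

Adjusting effective dates: B is treated as recorded 5/7/2019, the work-commencement date; F's effective date is 9/22/2019, when work began.
A, as an ad valorem tax lien, has superpriority and ranks first.
Among the remaining liens, by effective date: E (2/17/2019), B (5/7/2019), F (9/22/2019), C (1/12/2020), D (2/7/2020).
C already ranks below B; the subordination has no effect.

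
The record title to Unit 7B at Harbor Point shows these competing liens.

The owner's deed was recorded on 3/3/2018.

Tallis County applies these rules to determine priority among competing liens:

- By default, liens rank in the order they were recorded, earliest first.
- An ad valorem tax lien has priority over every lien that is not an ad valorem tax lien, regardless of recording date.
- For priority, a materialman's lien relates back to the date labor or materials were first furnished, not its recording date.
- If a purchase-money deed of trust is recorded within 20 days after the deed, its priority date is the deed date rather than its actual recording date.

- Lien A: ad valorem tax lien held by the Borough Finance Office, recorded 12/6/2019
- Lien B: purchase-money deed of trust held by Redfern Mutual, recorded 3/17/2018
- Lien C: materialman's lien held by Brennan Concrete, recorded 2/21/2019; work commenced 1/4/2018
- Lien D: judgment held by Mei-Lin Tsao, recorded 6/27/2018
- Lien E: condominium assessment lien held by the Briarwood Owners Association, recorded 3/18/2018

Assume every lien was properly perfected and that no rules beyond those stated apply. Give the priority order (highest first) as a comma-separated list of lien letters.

A, C, B, E, D

First, effective dates: B relates back to the deed date 3/3/2018; C's effective date is 1/4/2018, when work began.
A is an ad valorem tax lien and takes priority over every other lien.
Among the remaining liens, by effective date: C (1/4/2018), B (3/3/2018), E (3/18/2018), D (6/27/2018).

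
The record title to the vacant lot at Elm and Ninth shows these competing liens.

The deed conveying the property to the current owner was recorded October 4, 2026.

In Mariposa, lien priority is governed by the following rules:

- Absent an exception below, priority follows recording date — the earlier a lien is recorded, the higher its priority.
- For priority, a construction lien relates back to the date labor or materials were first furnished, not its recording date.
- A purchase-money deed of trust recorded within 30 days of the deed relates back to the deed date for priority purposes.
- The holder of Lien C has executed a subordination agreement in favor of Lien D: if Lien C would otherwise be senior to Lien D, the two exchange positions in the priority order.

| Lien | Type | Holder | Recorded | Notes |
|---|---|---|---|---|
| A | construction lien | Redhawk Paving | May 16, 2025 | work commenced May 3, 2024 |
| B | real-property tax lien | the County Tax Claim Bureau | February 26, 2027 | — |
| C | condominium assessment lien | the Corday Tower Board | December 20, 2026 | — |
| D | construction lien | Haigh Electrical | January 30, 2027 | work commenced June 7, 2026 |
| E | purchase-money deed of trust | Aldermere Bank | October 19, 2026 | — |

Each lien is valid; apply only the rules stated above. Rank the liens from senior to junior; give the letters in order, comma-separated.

Effective dates: A's effective date is May 3, 2024, when work began; D's effective date is June 7, 2026, when work began; E was recorded within the 30-day window, so its effective date is the deed date October 4, 2026.
Ordering by effective date: A (May 3, 2024), D (June 7, 2026), E (October 4, 2026), C (December 20, 2026), B (February 26, 2027).
C already ranks below D; the subordination has no effect.

A, D, E, C, B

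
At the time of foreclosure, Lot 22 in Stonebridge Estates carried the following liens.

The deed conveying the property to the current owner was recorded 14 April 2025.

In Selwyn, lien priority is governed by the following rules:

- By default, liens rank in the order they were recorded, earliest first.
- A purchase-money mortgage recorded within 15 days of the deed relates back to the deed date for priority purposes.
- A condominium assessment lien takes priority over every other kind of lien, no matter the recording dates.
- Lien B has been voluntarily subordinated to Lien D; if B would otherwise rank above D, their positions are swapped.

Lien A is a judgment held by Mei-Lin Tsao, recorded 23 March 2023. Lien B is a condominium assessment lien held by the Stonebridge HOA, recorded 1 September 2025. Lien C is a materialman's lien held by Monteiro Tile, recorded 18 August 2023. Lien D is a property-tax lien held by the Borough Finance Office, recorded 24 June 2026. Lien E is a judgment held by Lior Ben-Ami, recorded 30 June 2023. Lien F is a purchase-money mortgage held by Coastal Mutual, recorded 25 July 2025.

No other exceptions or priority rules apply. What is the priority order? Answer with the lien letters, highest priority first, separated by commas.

D, A, E, C, F, B

Effective dates: F was recorded 102 days after the deed, outside the 15-day window, so it keeps its recording date.
As a condominium assessment lien, B is senior to every other lien.
Remaining liens by effective date: A (23 March 2023), E (30 June 2023), C (18 August 2023), F (25 July 2025), D (24 June 2026).
The subordination applies — B was senior to D — so B and D swap.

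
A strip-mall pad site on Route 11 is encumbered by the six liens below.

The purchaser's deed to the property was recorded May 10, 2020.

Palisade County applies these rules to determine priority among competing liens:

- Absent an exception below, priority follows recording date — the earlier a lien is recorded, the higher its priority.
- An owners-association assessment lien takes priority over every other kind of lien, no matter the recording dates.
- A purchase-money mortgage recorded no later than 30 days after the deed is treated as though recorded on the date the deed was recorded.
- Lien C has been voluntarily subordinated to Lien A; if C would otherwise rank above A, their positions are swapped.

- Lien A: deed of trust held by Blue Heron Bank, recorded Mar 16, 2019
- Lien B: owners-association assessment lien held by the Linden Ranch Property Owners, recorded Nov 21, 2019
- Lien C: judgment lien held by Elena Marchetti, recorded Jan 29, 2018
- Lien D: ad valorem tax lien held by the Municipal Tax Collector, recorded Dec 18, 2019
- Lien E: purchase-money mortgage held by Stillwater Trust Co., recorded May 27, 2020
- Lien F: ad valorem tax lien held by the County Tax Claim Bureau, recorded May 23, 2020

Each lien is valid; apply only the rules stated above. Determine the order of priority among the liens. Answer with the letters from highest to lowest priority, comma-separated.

Adjusting effective dates: E's effective date is the deed date, May 10, 2020.
B is an owners-association assessment lien, so it outranks all other liens regardless of date.
The other liens, earliest effective date first: C (Jan 29, 2018), A (Mar 16, 2019), D (Dec 18, 2019), E (May 10, 2020), F (May 23, 2020).
C would otherwise be senior to A, so under the subordination agreement C and A exchange positions.

B, A, C, D, E, F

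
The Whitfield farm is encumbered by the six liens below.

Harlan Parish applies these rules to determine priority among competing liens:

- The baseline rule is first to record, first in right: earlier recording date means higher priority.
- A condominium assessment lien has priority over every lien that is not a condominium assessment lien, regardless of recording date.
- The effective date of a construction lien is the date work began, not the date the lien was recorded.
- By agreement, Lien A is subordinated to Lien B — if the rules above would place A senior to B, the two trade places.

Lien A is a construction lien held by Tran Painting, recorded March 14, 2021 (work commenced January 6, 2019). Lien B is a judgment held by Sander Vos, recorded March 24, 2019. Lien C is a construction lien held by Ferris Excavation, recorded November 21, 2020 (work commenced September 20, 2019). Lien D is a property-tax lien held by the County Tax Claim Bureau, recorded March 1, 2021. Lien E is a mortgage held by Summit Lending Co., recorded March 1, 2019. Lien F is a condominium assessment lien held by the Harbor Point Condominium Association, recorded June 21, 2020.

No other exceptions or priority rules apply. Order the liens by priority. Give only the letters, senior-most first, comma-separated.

F, B, E, A, C, D

First, effective dates: A's effective date is January 6, 2019, when work began; C's effective date is September 20, 2019, when work began.
As a condominium assessment lien, F is senior to every other lien.
Remaining liens by effective date: A (January 6, 2019), E (March 1, 2019), B (March 24, 2019), C (September 20, 2019), D (March 1, 2021).
Because A would otherwise rank above B, the subordination swaps them.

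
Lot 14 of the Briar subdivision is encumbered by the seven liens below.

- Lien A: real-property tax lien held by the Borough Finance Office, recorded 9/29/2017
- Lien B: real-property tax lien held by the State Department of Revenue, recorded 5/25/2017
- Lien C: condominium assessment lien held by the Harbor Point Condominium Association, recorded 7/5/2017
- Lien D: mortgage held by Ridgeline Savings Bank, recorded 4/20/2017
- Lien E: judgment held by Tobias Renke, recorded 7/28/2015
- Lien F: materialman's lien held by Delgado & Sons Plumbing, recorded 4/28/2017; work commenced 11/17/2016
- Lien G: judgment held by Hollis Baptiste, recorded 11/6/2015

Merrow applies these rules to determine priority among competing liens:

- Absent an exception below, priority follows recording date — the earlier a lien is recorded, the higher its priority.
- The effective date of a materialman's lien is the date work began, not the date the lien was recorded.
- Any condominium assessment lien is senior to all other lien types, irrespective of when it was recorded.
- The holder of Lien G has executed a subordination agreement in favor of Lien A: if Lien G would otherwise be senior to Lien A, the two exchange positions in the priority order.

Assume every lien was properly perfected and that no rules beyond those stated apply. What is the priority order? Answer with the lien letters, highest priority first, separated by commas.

Effective dates: F relates back to 11/17/2016 (work commenced).
C, as a condominium assessment lien, has superpriority and ranks first.
Among the remaining liens, by effective date: E (7/28/2015), G (11/6/2015), F (11/17/2016), D (4/20/2017), B (5/25/2017), A (9/29/2017).
G would otherwise be senior to A, so under the subordination agreement G and A exchange positions.

C, E, A, F, D, B, G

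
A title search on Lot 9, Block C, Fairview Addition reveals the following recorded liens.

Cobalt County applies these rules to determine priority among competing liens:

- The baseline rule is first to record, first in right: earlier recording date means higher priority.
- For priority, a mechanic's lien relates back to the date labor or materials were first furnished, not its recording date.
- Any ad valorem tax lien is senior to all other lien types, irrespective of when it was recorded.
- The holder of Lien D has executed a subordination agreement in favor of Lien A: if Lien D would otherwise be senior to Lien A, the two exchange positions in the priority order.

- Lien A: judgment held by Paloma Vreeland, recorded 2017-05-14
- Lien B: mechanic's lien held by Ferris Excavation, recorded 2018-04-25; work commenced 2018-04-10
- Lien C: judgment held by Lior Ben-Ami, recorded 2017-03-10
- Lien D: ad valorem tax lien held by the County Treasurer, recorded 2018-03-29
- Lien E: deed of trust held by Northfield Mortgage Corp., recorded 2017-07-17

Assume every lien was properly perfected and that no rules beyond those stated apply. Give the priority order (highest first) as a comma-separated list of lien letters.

A, C, D, E, B

First, effective dates: B is treated as recorded 2018-04-10, the work-commencement date.
D is an ad valorem tax lien, so it outranks all other liens regardless of date.
The other liens, earliest effective date first: C (2017-03-10), A (2017-05-14), E (2017-07-17), B (2018-04-10).
D is senior to A before the subordination, so the two trade places.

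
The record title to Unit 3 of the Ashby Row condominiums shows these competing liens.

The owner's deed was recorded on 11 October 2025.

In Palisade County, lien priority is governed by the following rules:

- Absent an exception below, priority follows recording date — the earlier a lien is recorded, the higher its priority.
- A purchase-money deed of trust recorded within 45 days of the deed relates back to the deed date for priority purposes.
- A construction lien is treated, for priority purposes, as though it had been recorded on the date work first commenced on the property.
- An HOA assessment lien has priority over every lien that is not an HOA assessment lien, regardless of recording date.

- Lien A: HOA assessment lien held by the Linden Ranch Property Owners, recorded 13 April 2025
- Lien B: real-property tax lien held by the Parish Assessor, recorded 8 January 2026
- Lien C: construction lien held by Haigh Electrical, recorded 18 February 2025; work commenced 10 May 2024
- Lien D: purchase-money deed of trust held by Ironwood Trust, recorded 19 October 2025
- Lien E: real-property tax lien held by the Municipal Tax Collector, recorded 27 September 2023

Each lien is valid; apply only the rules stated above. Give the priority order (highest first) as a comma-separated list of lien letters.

Adjusting effective dates: C relates back to 10 May 2024 (work commenced); D's effective date is the deed date, 11 October 2025.
A is an HOA assessment lien, so it outranks all other liens regardless of date.
Remaining liens by effective date: E (27 September 2023), C (10 May 2024), D (11 October 2025), B (8 January 2026).

A, E, C, D, B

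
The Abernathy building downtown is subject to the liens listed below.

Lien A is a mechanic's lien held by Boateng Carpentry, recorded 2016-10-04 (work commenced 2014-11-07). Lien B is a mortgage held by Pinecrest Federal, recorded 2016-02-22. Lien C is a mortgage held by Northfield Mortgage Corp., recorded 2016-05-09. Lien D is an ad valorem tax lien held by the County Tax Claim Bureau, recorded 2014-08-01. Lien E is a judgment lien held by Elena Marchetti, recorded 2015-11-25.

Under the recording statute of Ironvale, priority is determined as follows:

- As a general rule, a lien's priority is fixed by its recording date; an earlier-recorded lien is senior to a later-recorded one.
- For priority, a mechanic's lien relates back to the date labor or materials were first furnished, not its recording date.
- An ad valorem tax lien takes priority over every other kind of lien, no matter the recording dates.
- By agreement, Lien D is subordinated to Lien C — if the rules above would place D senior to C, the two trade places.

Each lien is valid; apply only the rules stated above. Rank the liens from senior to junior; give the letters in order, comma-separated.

C, A, E, B, D

First, effective dates: A relates back to 2014-11-07 (work commenced).
D, as an ad valorem tax lien, has superpriority and ranks first.
The other liens, earliest effective date first: A (2014-11-07), E (2015-11-25), B (2016-02-22), C (2016-05-09).
Because D would otherwise rank above C, the subordination swaps them.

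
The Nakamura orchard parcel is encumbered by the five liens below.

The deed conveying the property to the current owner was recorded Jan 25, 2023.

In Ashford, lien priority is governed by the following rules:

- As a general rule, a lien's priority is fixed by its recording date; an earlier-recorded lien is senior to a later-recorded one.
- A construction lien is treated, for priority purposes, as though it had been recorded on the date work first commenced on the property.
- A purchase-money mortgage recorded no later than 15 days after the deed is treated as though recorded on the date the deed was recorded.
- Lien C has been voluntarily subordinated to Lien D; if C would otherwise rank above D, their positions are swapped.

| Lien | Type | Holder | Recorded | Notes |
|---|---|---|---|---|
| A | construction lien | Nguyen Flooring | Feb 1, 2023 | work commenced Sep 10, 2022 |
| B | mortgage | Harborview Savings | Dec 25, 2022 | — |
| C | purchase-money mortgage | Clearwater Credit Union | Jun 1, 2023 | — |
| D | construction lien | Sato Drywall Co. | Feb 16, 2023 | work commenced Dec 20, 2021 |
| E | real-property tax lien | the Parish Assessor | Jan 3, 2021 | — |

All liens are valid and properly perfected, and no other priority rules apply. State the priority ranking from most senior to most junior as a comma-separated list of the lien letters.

Adjusting effective dates: A's effective date is Sep 10, 2022, when work began; C missed the 15-day window (127 days after the deed), so its recording date stands; D relates back to Dec 20, 2021 (work commenced).
Sorted by effective date: E (Jan 3, 2021), D (Dec 20, 2021), A (Sep 10, 2022), B (Dec 25, 2022), C (Jun 1, 2023).
Since C is not senior to D, the subordination leaves the order unchanged.

E, D, A, B, C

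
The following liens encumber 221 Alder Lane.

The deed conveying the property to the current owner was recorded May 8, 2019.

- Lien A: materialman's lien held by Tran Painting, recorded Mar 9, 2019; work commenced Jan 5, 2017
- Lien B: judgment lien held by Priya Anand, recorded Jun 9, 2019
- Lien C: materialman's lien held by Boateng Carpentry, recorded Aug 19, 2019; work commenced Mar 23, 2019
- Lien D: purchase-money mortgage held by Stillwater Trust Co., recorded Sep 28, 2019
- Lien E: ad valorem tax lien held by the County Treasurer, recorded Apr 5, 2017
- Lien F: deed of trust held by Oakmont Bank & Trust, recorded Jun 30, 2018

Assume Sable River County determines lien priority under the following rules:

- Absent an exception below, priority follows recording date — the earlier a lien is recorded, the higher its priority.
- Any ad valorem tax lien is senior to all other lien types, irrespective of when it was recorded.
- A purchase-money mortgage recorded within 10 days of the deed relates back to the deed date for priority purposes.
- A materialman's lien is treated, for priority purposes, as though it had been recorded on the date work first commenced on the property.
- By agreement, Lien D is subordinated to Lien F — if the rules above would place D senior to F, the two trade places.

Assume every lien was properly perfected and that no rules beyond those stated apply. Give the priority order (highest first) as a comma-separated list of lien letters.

E, A, F, C, B, D

Effective dates: A relates back to Jan 5, 2017 (work commenced); C is treated as recorded Mar 23, 2019, the work-commencement date; D was recorded 143 days after the deed — beyond 10 days — so no relation-back applies.
E is an ad valorem tax lien and takes priority over every other lien.
Ordering the rest by effective date: A (Jan 5, 2017), F (Jun 30, 2018), C (Mar 23, 2019), B (Jun 9, 2019), D (Sep 28, 2019).
Since D is not senior to F, the subordination leaves the order unchanged.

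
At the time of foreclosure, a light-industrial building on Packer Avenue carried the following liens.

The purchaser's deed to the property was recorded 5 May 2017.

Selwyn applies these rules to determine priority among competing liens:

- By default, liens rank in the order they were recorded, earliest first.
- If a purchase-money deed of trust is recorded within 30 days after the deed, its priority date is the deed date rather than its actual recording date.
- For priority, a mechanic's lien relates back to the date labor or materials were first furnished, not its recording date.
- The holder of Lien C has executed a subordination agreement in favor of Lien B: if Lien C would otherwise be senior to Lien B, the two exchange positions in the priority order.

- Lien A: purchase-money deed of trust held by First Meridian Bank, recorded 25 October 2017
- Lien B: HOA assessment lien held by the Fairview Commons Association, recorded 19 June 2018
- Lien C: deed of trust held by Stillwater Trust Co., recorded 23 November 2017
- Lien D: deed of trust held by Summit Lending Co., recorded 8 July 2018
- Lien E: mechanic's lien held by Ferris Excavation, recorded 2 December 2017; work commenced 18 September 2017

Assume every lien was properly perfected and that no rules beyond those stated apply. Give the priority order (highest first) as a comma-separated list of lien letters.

Adjusting effective dates: A was recorded 173 days after the deed, outside the 30-day window, so it keeps its recording date; E relates back to 18 September 2017 (work commenced).
By effective date: E (18 September 2017), A (25 October 2017), C (23 November 2017), B (19 June 2018), D (8 July 2018).
C is senior to B before the subordination, so the two trade places.

E, A, B, C, D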